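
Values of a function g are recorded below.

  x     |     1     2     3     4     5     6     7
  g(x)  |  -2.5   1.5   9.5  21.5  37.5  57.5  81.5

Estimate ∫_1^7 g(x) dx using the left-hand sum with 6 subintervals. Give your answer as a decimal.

125

Δx = 1.
Sum = 1·[(-2.5) + 1.5 + 9.5 + 21.5 + 37.5 + 57.5] = 125.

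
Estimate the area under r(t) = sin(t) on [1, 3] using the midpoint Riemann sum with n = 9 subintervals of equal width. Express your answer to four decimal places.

1.5334

Δt = (3 − 1)/9 = 2/9.
Midpoints: 10/9, 4/3, 14/9, 16/9, 2, 20/9, 22/9, 8/3, 26/9.
r(10/9) ≈ 0.8962, r(4/3) ≈ 0.9719, r(14/9) ≈ 0.9999, r(16/9) ≈ 0.9787, r(2) ≈ 0.9093, r(20/9) ≈ 0.7952, r(22/9) ≈ 0.6420, r(8/3) ≈ 0.4573, r(26/9) ≈ 0.2500.
Sum = Δt · [r(10/9) + r(4/3) + r(14/9) + ...].
Sum ≈ 1.5334.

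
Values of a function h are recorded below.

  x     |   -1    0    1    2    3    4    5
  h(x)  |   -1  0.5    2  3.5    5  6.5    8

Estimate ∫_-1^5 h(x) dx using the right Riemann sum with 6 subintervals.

25.5

Δx = 1.
Sum = 1·[0.5 + 2 + 3.5 + 5 + 6.5 + 8] = 25.5.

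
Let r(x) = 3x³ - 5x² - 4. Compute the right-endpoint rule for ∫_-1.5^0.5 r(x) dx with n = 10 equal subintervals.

Δx = (0.5 − (-1.5))/10 = 0.2.
Right endpoints: -1.3, -1.1, -0.9, -0.7, -0.5, -0.3, -0.1, 0.1, 0.3, 0.5.
r(-1.3) = -19.041, r(-1.1) = -14.043, r(-0.9) = -10.237, r(-0.7) = -7.479, r(-0.5) = -5.625, r(-0.3) = -4.531, r(-0.1) = -4.053, r(0.1) = -4.047, r(0.3) = -4.369, r(0.5) = -4.875.
Sum = Δx · [r(-1.3) + r(-1.1) + r(-0.9) + ...].
Sum = -15.66.

-15.66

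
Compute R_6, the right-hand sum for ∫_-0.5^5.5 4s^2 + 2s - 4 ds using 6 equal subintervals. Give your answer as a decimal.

298

Δs = (5.5 − (-0.5))/6 = 1.
Right endpoints: 0.5, 1.5, 2.5, 3.5, 4.5, 5.5.
f(0.5) = -2, f(1.5) = 8, f(2.5) = 26, f(3.5) = 52, f(4.5) = 86, f(5.5) = 128.
Sum = Δs · [f(0.5) + f(1.5) + f(2.5) + ...].
Sum = 298.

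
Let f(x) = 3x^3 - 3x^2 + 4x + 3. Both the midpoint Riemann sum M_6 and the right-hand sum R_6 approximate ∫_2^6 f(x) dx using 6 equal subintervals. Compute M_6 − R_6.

M_6 ≈ 823.1111111.
R_6 ≈ 1019.1111111.
M_6 − R_6 = -196.

-196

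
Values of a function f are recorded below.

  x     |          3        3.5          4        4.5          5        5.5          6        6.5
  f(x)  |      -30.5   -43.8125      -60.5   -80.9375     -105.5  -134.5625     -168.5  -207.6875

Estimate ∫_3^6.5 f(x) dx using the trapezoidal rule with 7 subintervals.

Δx = 0.5.
T_7 = (0.5/2)·[(-30.5) + 2·(-43.8125) + 2·(-60.5) + 2·(-80.9375) + 2·(-105.5) + 2·(-134.5625) + 2·(-168.5) + (-207.6875)] = -356.453125.

-356.453125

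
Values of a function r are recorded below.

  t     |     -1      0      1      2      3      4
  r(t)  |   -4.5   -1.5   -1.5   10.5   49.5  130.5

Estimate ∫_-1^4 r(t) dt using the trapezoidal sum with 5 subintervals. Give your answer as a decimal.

Δt = 1.
T_5 = (1/2)·[(-4.5) + 2·(-1.5) + 2·(-1.5) + 2·10.5 + 2·49.5 + 130.5] = 120.

120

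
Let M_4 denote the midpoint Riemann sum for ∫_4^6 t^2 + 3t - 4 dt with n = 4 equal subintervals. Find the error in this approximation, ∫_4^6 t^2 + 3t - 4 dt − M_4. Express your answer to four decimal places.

Exact integral: ∫_4^6 f(t) dt ≈ 72.666667.
M_4 = 72.625.
Error ≈ 72.666667 − 72.625 ≈ 0.0417.

0.0417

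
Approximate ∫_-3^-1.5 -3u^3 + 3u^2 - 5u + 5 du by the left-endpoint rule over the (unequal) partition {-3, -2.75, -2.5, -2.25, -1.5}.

127.9453125

Subinterval widths: 0.25, 0.25, 0.25, 0.75.
Left endpoints: -3, -2.75, -2.5, -2.25.
f(-3) = 128, f(-2.75) = 103.828125, f(-2.5) = 83.125, f(-2.25) = 65.609375.
Sum = Σ Δu_i · f(u_i).
Sum = 127.9453125.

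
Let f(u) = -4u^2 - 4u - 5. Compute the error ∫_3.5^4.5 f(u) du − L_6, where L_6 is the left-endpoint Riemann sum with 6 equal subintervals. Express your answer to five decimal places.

Exact integral: ∫_3.5^4.5 f(u) du ≈ -85.3333333.
L_6 ≈ -82.3518519.
Error ≈ -85.3333333 − (-82.3518519) ≈ -2.98148.

-2.98148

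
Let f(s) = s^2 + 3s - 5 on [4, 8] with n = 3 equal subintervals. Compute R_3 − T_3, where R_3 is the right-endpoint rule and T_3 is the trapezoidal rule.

R_3 ≈ 242.518519.
T_3 ≈ 202.518519.
R_3 − T_3 = 40.

40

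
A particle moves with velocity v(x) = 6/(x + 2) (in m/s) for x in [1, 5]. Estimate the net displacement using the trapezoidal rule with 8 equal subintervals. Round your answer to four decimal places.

Δx = (5 − 1)/8 = 0.5.
v(1) = 2, v(1.5) = 12/7, v(2) = 1.5, v(2.5) = 4/3, v(3) = 1.2, v(3.5) = 12/11, v(4) = 1, v(4.5) = 12/13, v(5) = 6/7.
T_8 = (Δx/2)·[v(x_0) + 2v(x_1) + ... + 2v(x_{7}) + v(x_8)].
Sum ≈ 5.0951.

5.0951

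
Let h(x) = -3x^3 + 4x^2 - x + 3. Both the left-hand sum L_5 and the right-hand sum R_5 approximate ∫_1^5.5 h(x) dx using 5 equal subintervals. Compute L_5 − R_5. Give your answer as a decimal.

L_5 = -308.88.
R_5 = -654.1425.
L_5 − R_5 = 345.2625.

345.2625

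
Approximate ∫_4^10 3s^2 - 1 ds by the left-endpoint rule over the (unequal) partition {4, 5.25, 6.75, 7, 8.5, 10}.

Subinterval widths: 1.25, 1.5, 0.25, 1.5, 1.5.
Left endpoints: 4, 5.25, 6.75, 7, 8.5.
f(4) = 47, f(5.25) = 81.6875, f(6.75) = 135.6875, f(7) = 146, f(8.5) = 215.75.
Sum = Σ Δs_i · f(s_i).
Sum = 757.828125.

757.828125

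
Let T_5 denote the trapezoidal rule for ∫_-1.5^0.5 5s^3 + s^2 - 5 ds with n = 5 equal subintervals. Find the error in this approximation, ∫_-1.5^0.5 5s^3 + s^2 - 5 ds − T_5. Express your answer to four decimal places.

0.3467

Exact integral: ∫_-1.5^0.5 f(s) ds ≈ -15.083333.
T_5 = -15.43.
Error ≈ -15.083333 − (-15.43) ≈ 0.3467.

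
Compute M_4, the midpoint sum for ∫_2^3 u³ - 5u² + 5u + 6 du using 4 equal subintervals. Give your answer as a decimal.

Δu = (3 − 2)/4 = 0.25.
Midpoints: 2.125, 2.375, 2.625, 2.875.
f(2.125) = 1865/512, f(2.375) = 1571/512, f(2.625) = 1413/512, f(2.875) = 1439/512.
Sum = Δu · [f(2.125) + f(2.375) + f(2.625) + f(2.875)].
Sum = 3.0703125.

3.0703125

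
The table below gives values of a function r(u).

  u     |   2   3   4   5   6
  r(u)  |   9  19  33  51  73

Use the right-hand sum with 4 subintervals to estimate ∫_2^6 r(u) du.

176

Δu = 1.
Sum = 1·[19 + 33 + 51 + 73] = 176.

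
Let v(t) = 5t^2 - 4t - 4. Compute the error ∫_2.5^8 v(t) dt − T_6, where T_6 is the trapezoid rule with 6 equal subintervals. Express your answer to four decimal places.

Exact integral: ∫_2.5^8 v(t) dt ≈ 689.791667.
T_6 ≈ 693.642940.
Error ≈ 689.791667 − 693.642940 ≈ -3.8513.

-3.8513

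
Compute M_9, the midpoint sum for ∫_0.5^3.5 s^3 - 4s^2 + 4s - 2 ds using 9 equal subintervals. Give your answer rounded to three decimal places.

-1.556

Δs = (3.5 − 0.5)/9 = 1/3.
Midpoints: 2/3, 1, 4/3, 5/3, 2, 7/3, 8/3, 3, 10/3.
f(2/3) = -22/27, f(1) = -1, f(4/3) = -38/27, f(5/3) = -49/27, f(2) = -2, f(7/3) = -47/27, f(8/3) = -22/27, f(3) = 1, f(10/3) = 106/27.
Sum = Δs · [f(2/3) + f(1) + f(4/3) + ...].
Sum ≈ -1.556.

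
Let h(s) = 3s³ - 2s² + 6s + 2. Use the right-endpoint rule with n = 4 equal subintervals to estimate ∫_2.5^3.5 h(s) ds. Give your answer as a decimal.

Δs = (3.5 − 2.5)/4 = 0.25.
Right endpoints: 2.75, 3, 3.25, 3.5.
h(2.75) = 65.765625, h(3) = 83, h(3.25) = 103.359375, h(3.5) = 127.125.
Sum = Δs · [h(2.75) + h(3) + h(3.25) + h(3.5)].
Sum = 94.8125.

94.8125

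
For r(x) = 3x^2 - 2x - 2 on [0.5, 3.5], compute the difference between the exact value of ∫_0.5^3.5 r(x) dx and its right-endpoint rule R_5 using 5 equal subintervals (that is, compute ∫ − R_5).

Exact integral: ∫_0.5^3.5 r(x) dx = 24.75.
R_5 = 34.29.
Error = 24.75 − 34.29 = -9.54.

-9.54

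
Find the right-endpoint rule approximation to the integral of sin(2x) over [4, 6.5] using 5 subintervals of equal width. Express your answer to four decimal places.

-0.6241

Δx = (6.5 − 4)/5 = 0.5.
Right endpoints: 4.5, 5, 5.5, 6, 6.5.
f(4.5) ≈ 0.4121, f(5) ≈ -0.5440, f(5.5) ≈ -1.0000, f(6) ≈ -0.5366, f(6.5) ≈ 0.4202.
Sum = Δx · [f(4.5) + f(5) + f(5.5) + f(6) + f(6.5)].
Sum ≈ -0.6241.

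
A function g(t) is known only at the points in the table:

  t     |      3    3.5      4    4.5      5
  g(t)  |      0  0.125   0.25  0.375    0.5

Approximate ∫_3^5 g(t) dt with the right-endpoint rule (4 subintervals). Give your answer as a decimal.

0.625

Δt = 0.5.
Sum = 0.5·[0.125 + 0.25 + 0.375 + 0.5] = 0.625.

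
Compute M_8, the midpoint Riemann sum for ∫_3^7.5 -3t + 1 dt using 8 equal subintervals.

Δt = (7.5 − 3)/8 = 0.5625.
Midpoints: 3.28125, 3.84375, 4.40625, 4.96875, 5.53125, 6.09375, 6.65625, 7.21875.
f(3.28125) = -8.84375, f(3.84375) = -10.53125, f(4.40625) = -12.21875, f(4.96875) = -13.90625, f(5.53125) = -15.59375, f(6.09375) = -17.28125, f(6.65625) = -18.96875, f(7.21875) = -20.65625.
Sum = Δt · [f(3.28125) + f(3.84375) + f(4.40625) + ...].
Sum = -66.375.

-66.375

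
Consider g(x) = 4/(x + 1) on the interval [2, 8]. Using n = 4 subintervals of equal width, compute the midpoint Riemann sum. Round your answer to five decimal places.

Δx = (8 − 2)/4 = 1.5.
Midpoints: 2.75, 4.25, 5.75, 7.25.
g(2.75) = 16/15, g(4.25) = 16/21, g(5.75) = 16/27, g(7.25) = 16/33.
Sum = Δx · [g(2.75) + g(4.25) + g(5.75) + g(7.25)].
Sum ≈ 4.35902.

4.35902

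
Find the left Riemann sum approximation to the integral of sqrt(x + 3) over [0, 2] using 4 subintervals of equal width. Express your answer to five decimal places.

Δx = (2 − 0)/4 = 0.5.
Left endpoints: 0, 0.5, 1, 1.5.
f(0) ≈ 1.73205, f(0.5) ≈ 1.87083, f(1) ≈ 2.00000, f(1.5) ≈ 2.12132.
Sum = Δx · [f(0) + f(0.5) + f(1) + f(1.5)].
Sum ≈ 3.86210.

3.86210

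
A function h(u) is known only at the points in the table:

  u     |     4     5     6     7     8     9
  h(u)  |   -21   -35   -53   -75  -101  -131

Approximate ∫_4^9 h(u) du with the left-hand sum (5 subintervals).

-285

Δu = 1.
Sum = 1·[(-21) + (-35) + (-53) + (-75) + (-101)] = -285.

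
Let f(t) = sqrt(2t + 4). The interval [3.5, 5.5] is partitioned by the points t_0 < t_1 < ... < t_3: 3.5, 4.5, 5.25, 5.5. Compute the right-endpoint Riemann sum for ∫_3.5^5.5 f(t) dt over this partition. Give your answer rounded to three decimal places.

7.430

Subinterval widths: 1, 0.75, 0.25.
Right endpoints: 4.5, 5.25, 5.5.
f(4.5) ≈ 3.606, f(5.25) ≈ 3.808, f(5.5) ≈ 3.873.
Sum = Σ Δt_i · f(t_i).
Sum ≈ 7.430.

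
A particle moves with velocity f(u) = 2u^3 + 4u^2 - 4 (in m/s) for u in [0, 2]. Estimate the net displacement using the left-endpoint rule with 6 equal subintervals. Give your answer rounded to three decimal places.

5.704

Δu = (2 − 0)/6 = 1/3.
Left endpoints: 0, 1/3, 2/3, 1, 4/3, 5/3.
f(0) = -4, f(1/3) = -94/27, f(2/3) = -44/27, f(1) = 2, f(4/3) = 212/27, f(5/3) = 442/27.
Sum = Δu · [f(0) + f(1/3) + f(2/3) + ...].
Sum ≈ 5.704.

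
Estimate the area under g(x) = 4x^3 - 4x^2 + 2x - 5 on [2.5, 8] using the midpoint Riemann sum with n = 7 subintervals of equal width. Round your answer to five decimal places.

3408.66008

Δx = (8 − 2.5)/7 = 11/14.
Midpoints: 81/28, 103/28, 125/28, 5.25, 169/28, 191/28, 213/28.
g(81/28) = 352045/5488, g(103/28) = 808611/5488, g(125/28) = 1537185/5488, g(5.25) = 474.0625, g(169/28) = 4065909/5488, g(191/28) = 5993835/5488, g(213/28) = 8449321/5488.
Sum = Δx · [g(81/28) + g(103/28) + g(125/28) + ...].
Sum ≈ 3408.66008.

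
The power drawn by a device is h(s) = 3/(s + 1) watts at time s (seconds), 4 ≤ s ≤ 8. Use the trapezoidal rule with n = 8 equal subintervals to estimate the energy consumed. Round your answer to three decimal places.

1.765

Δs = (8 − 4)/8 = 0.5.
h(4) = 0.6, h(4.5) = 6/11, h(5) = 0.5, h(5.5) = 6/13, h(6) = 3/7, h(6.5) = 0.4, h(7) = 0.375, h(7.5) = 6/17, h(8) = 1/3.
T_8 = (Δs/2)·[h(s_0) + 2h(s_1) + ... + 2h(s_{7}) + h(s_8)].
Sum ≈ 1.765.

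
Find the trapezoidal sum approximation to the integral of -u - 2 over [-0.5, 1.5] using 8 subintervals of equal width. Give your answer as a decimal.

-5

Δu = (1.5 − (-0.5))/8 = 0.25.
f(-0.5) = -1.5, f(-0.25) = -1.75, f(0) = -2, f(0.25) = -2.25, f(0.5) = -2.5, f(0.75) = -2.75, f(1) = -3, f(1.25) = -3.25, f(1.5) = -3.5.
T_8 = (Δu/2)·[f(u_0) + 2f(u_1) + ... + 2f(u_{7}) + f(u_8)].
Sum = -5.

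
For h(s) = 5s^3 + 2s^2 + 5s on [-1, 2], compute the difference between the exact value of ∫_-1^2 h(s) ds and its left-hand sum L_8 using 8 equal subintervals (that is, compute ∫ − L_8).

11.70703125

Exact integral: ∫_-1^2 h(s) ds = 32.25.
L_8 = 20.54296875.
Error = 32.25 − 20.54296875 = 11.70703125.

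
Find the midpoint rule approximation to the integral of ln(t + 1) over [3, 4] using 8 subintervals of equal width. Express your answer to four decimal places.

1.5020

Δt = (4 − 3)/8 = 0.125.
Midpoints: 3.0625, 3.1875, 3.3125, 3.4375, 3.5625, 3.6875, 3.8125, 3.9375.
f(3.0625) ≈ 1.4018, f(3.1875) ≈ 1.4321, f(3.3125) ≈ 1.4615, f(3.4375) ≈ 1.4901, f(3.5625) ≈ 1.5179, f(3.6875) ≈ 1.5449, f(3.8125) ≈ 1.5712, f(3.9375) ≈ 1.5969.
Sum = Δt · [f(3.0625) + f(3.1875) + f(3.3125) + ...].
Sum ≈ 1.5020.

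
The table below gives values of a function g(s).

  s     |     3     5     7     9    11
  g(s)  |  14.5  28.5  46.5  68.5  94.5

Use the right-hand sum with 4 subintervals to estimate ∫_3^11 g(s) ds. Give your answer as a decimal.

Δs = 2.
Sum = 2·[28.5 + 46.5 + 68.5 + 94.5] = 476.

476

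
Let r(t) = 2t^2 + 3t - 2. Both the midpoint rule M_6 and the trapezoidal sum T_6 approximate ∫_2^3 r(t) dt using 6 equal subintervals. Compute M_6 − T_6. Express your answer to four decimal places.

-0.0139

M_6 ≈ 18.162037.
T_6 ≈ 18.175926.
M_6 − T_6 ≈ -0.0139.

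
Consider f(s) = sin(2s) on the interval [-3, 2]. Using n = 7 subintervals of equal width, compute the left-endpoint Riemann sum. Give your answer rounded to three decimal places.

1.035

Δs = (2 − (-3))/7 = 5/7.
Left endpoints: -3, -16/7, -11/7, -6/7, -1/7, 4/7, 9/7.
f(-3) ≈ 0.279, f(-16/7) ≈ 0.990, f(-11/7) ≈ 0.001, f(-6/7) ≈ -0.990, f(-1/7) ≈ -0.282, f(4/7) ≈ 0.910, f(9/7) ≈ 0.540.
Sum = Δs · [f(-3) + f(-16/7) + f(-11/7) + ...].
Sum ≈ 1.035.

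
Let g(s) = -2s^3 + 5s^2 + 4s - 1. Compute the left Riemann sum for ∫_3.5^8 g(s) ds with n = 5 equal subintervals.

Δs = (8 − 3.5)/5 = 0.9.
Left endpoints: 3.5, 4.4, 5.3, 6.2, 7.1.
g(3.5) = -11.5, g(4.4) = -56.968, g(5.3) = -137.104, g(6.2) = -260.656, g(7.1) = -436.372.
Sum = Δs · [g(3.5) + g(4.4) + g(5.3) + g(6.2) + g(7.1)].
Sum = -812.34.

-812.34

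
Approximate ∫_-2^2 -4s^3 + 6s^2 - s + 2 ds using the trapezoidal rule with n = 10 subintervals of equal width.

Δs = (2 − (-2))/10 = 0.4.
f(-2) = 60, f(-1.6) = 35.344, f(-1.2) = 18.752, f(-0.8) = 8.688, f(-0.4) = 3.616, f(0) = 2, f(0.4) = 2.304, f(0.8) = 2.992, f(1.2) = 2.528, f(1.6) = -0.624, f(2) = -8.
T_10 = (Δs/2)·[f(s_0) + 2f(s_1) + ... + 2f(s_{9}) + f(s_10)].
Sum = 40.64.

40.64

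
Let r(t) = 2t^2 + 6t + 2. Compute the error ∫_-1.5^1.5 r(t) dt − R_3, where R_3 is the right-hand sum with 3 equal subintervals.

Exact integral: ∫_-1.5^1.5 r(t) dt = 10.5.
R_3 = 20.5.
Error = 10.5 − 20.5 = -10.

-10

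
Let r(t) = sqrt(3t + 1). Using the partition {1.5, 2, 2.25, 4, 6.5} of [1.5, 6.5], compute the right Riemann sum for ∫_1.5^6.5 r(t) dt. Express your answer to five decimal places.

19.64779

Subinterval widths: 0.5, 0.25, 1.75, 2.5.
Right endpoints: 2, 2.25, 4, 6.5.
r(2) ≈ 2.64575, r(2.25) ≈ 2.78388, r(4) ≈ 3.60555, r(6.5) ≈ 4.52769.
Sum = Σ Δt_i · r(t_i).
Sum ≈ 19.64779.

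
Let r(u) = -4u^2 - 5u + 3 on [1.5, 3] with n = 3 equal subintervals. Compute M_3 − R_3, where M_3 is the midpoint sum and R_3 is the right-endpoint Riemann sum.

M_3 = -43.75.
R_3 = -52.75.
M_3 − R_3 = 9.

9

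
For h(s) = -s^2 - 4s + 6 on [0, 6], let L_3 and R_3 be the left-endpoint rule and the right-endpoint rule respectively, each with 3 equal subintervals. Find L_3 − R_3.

120

L_3 = -52.
R_3 = -172.
L_3 − R_3 = 120.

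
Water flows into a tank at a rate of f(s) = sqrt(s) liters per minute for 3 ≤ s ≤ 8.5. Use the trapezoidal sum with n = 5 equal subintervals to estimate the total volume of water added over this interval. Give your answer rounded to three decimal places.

Δs = (8.5 − 3)/5 = 1.1.
f(3) ≈ 1.732, f(4.1) ≈ 2.025, f(5.2) ≈ 2.280, f(6.3) ≈ 2.510, f(7.4) ≈ 2.720, f(8.5) ≈ 2.915.
T_5 = (Δs/2)·[f(s_0) + 2f(s_1) + ... + 2f(s_{4}) + f(s_5)].
Sum ≈ 13.045.

13.045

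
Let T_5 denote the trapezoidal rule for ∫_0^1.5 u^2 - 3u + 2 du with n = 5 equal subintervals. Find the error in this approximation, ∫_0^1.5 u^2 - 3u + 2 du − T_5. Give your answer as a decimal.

-0.0225

Exact integral: ∫_0^1.5 f(u) du = 0.75.
T_5 = 0.7725.
Error = 0.75 − 0.7725 = -0.0225.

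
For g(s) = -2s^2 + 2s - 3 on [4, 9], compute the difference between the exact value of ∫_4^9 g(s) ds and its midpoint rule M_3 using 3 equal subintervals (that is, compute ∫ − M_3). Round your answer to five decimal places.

-2.31481

Exact integral: ∫_4^9 g(s) ds ≈ -393.3333333.
M_3 ≈ -391.0185185.
Error ≈ -393.3333333 − (-391.0185185) ≈ -2.31481.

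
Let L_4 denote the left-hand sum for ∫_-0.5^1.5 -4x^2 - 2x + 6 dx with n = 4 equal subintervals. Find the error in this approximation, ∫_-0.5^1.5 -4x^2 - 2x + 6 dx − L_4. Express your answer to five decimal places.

Exact integral: ∫_-0.5^1.5 f(x) dx ≈ 5.3333333.
L_4 = 8.
Error ≈ 5.3333333 − 8 ≈ -2.66667.

-2.66667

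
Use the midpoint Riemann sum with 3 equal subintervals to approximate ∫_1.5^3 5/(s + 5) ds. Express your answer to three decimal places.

1.038

Δs = (3 − 1.5)/3 = 0.5.
Midpoints: 1.75, 2.25, 2.75.
f(1.75) = 20/27, f(2.25) = 20/29, f(2.75) = 20/31.
Sum = Δs · [f(1.75) + f(2.25) + f(2.75)].
Sum ≈ 1.038.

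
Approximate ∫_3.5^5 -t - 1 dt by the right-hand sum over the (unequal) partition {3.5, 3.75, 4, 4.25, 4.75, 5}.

Subinterval widths: 0.25, 0.25, 0.25, 0.5, 0.25.
Right endpoints: 3.75, 4, 4.25, 4.75, 5.
f(3.75) = -4.75, f(4) = -5, f(4.25) = -5.25, f(4.75) = -5.75, f(5) = -6.
Sum = Σ Δt_i · f(t_i).
Sum = -8.125.

-8.125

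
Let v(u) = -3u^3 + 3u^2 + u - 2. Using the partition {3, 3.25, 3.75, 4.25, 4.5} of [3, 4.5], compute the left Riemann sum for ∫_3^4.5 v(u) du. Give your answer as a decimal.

-148.87109375

Subinterval widths: 0.25, 0.5, 0.5, 0.25.
Left endpoints: 3, 3.25, 3.75, 4.25.
v(3) = -53, v(3.25) = -70.046875, v(3.75) = -114.265625, v(4.25) = -173.859375.
Sum = Σ Δu_i · v(u_i).
Sum = -148.87109375.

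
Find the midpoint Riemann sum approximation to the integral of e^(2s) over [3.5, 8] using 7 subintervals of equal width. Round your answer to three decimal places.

Δs = (8 − 3.5)/7 = 9/14.
Midpoints: 107/28, 125/28, 143/28, 5.75, 179/28, 197/28, 215/28.
f(107/28) ≈ 2085.694, f(125/28) ≈ 7544.480, f(143/28) ≈ 27290.276, f(5.75) ≈ 98715.771, f(179/28) ≈ 357079.700, f(197/28) ≈ 1291646.826, f(215/28) ≈ 4672210.495.
Sum = Δs · [f(107/28) + f(125/28) + f(143/28) + ...].
Sum ≈ 4150654.227.

4150654.227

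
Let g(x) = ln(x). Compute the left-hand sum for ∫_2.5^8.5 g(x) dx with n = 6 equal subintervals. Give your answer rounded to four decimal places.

9.2646

Δx = (8.5 − 2.5)/6 = 1.
Left endpoints: 2.5, 3.5, 4.5, 5.5, 6.5, 7.5.
g(2.5) ≈ 0.9163, g(3.5) ≈ 1.2528, g(4.5) ≈ 1.5041, g(5.5) ≈ 1.7047, g(6.5) ≈ 1.8718, g(7.5) ≈ 2.0149.
Sum = Δx · [g(2.5) + g(3.5) + g(4.5) + ...].
Sum ≈ 9.2646.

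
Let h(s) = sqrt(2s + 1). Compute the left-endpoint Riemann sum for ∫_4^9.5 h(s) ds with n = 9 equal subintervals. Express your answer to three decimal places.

20.361

Δs = (9.5 − 4)/9 = 11/18.
Left endpoints: 4, 83/18, 47/9, 35/6, 58/9, 127/18, 23/3, 149/18, 80/9.
h(4) ≈ 3.000, h(83/18) ≈ 3.197, h(47/9) ≈ 3.383, h(35/6) ≈ 3.559, h(58/9) ≈ 3.727, h(127/18) ≈ 3.887, h(23/3) ≈ 4.041, h(149/18) ≈ 4.190, h(80/9) ≈ 4.333.
Sum = Δs · [h(4) + h(83/18) + h(47/9) + ...].
Sum ≈ 20.361.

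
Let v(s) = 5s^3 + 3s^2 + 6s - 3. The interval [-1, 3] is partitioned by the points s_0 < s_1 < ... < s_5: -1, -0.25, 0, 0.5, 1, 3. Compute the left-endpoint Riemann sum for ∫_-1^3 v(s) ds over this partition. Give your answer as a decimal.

Subinterval widths: 0.75, 0.25, 0.5, 0.5, 2.
Left endpoints: -1, -0.25, 0, 0.5, 1.
v(-1) = -11, v(-0.25) = -4.390625, v(0) = -3, v(0.5) = 1.375, v(1) = 11.
Sum = Σ Δs_i · v(s_i).
Sum = 11.83984375.

11.83984375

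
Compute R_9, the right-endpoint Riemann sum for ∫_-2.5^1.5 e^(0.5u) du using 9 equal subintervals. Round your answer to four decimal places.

4.0828

Δu = (1.5 − (-2.5))/9 = 4/9.
Right endpoints: -37/18, -29/18, -7/6, -13/18, -5/18, 1/6, 11/18, 19/18, 1.5.
f(-37/18) ≈ 0.3578, f(-29/18) ≈ 0.4468, f(-7/6) ≈ 0.5580, f(-13/18) ≈ 0.6969, f(-5/18) ≈ 0.8703, f(1/6) ≈ 1.0869, f(11/18) ≈ 1.3574, f(19/18) ≈ 1.6952, f(1.5) ≈ 2.1170.
Sum = Δu · [f(-37/18) + f(-29/18) + f(-7/6) + ...].
Sum ≈ 4.0828.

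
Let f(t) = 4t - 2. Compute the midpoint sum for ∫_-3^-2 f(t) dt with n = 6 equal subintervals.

Δt = (-2 − (-3))/6 = 1/6.
Midpoints: -35/12, -2.75, -31/12, -29/12, -2.25, -25/12.
f(-35/12) = -41/3, f(-2.75) = -13, f(-31/12) = -37/3, f(-29/12) = -35/3, f(-2.25) = -11, f(-25/12) = -31/3.
Sum = Δt · [f(-35/12) + f(-2.75) + f(-31/12) + ...].
Sum = -12.

-12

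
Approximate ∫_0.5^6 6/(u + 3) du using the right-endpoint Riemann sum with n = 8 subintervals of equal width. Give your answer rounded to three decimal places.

Δu = (6 − 0.5)/8 = 0.6875.
Right endpoints: 1.1875, 1.875, 2.5625, 3.25, 3.9375, 4.625, 5.3125, 6.
f(1.1875) = 96/67, f(1.875) = 16/13, f(2.5625) = 96/89, f(3.25) = 0.96, f(3.9375) = 32/37, f(4.625) = 48/61, f(5.3125) = 96/133, f(6) = 2/3.
Sum = Δu · [f(1.1875) + f(1.875) + f(2.5625) + ...].
Sum ≈ 5.323.

5.323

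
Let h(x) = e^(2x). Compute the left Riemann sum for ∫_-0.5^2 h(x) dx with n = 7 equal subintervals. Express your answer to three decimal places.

18.574

Δx = (2 − (-0.5))/7 = 5/14.
Left endpoints: -0.5, -1/7, 3/14, 4/7, 13/14, 9/7, 23/14.
h(-0.5) ≈ 0.368, h(-1/7) ≈ 0.751, h(3/14) ≈ 1.535, h(4/7) ≈ 3.136, h(13/14) ≈ 6.405, h(9/7) ≈ 13.085, h(23/14) ≈ 26.728.
Sum = Δx · [h(-0.5) + h(-1/7) + h(3/14) + ...].
Sum ≈ 18.574.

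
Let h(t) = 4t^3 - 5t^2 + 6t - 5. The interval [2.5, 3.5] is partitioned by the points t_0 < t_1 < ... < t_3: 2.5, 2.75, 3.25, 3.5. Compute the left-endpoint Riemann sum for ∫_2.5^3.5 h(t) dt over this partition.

63.5

Subinterval widths: 0.25, 0.5, 0.25.
Left endpoints: 2.5, 2.75, 3.25.
h(2.5) = 41.25, h(2.75) = 56.875, h(3.25) = 99.
Sum = Σ Δt_i · h(t_i).
Sum = 63.5.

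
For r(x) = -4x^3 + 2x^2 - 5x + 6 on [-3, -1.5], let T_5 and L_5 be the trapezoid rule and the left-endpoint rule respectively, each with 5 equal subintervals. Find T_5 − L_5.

T_5 = 118.215.
L_5 = 135.54.
T_5 − L_5 = -17.325.

-17.325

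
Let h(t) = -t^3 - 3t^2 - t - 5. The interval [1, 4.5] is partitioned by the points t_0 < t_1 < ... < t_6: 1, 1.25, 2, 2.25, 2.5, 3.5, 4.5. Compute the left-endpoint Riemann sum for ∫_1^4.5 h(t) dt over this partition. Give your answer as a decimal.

Subinterval widths: 0.25, 0.75, 0.25, 0.25, 1, 1.
Left endpoints: 1, 1.25, 2, 2.25, 2.5, 3.5.
h(1) = -10, h(1.25) = -12.890625, h(2) = -27, h(2.25) = -33.828125, h(2.5) = -41.875, h(3.5) = -88.125.
Sum = Σ Δt_i · h(t_i).
Sum = -157.375.

-157.375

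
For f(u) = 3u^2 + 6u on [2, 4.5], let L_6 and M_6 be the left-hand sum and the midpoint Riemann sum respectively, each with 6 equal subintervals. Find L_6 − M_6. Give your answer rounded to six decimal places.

L_6 ≈ 118.81076389.
M_6 ≈ 131.76649306.
L_6 − M_6 ≈ -12.955729.

-12.955729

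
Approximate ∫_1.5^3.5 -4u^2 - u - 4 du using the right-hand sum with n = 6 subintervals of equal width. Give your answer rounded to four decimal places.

-72.8148

Δu = (3.5 − 1.5)/6 = 1/3.
Right endpoints: 11/6, 13/6, 2.5, 17/6, 19/6, 3.5.
f(11/6) = -347/18, f(13/6) = -449/18, f(2.5) = -31.5, f(17/6) = -701/18, f(19/6) = -851/18, f(3.5) = -56.5.
Sum = Δu · [f(11/6) + f(13/6) + f(2.5) + ...].
Sum ≈ -72.8148.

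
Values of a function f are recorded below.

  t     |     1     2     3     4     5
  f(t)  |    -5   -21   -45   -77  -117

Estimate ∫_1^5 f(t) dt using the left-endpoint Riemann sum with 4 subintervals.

-148

Δt = 1.
Sum = 1·[(-5) + (-21) + (-45) + (-77)] = -148.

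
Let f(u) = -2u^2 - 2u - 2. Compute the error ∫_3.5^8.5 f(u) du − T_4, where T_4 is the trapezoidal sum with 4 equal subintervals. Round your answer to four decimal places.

Exact integral: ∫_3.5^8.5 f(u) du ≈ -450.833333.
T_4 = -453.4375.
Error ≈ -450.833333 − (-453.4375) ≈ 2.6042.

2.6042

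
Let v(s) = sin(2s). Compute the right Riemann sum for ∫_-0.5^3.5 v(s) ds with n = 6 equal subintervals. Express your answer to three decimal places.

0.409

Δs = (3.5 − (-0.5))/6 = 2/3.
Right endpoints: 1/6, 5/6, 1.5, 13/6, 17/6, 3.5.
v(1/6) ≈ 0.327, v(5/6) ≈ 0.995, v(1.5) ≈ 0.141, v(13/6) ≈ -0.929, v(17/6) ≈ -0.578, v(3.5) ≈ 0.657.
Sum = Δs · [v(1/6) + v(5/6) + v(1.5) + ...].
Sum ≈ 0.409.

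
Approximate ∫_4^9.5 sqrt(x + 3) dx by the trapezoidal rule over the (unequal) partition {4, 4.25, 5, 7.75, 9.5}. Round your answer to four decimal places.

Subinterval widths: 0.25, 0.75, 2.75, 1.75.
f(4) ≈ 2.6458, f(4.25) ≈ 2.6926, f(5) ≈ 2.8284, f(7.75) ≈ 3.2787, f(9.5) ≈ 3.5355.
On each subinterval the trapezoid contributes (Δx_i/2)·[f(x_{i-1}) + f(x_i)].
Sum ≈ 17.0975.

17.0975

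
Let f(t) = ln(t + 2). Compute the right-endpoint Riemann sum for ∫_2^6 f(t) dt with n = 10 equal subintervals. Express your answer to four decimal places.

Δt = (6 − 2)/10 = 0.4.
Right endpoints: 2.4, 2.8, 3.2, 3.6, 4, 4.4, 4.8, 5.2, 5.6, 6.
f(2.4) ≈ 1.4816, f(2.8) ≈ 1.5686, f(3.2) ≈ 1.6487, f(3.6) ≈ 1.7228, f(4) ≈ 1.7918, f(4.4) ≈ 1.8563, f(4.8) ≈ 1.9169, f(5.2) ≈ 1.9741, f(5.6) ≈ 2.0281, f(6) ≈ 2.0794.
Sum = Δt · [f(2.4) + f(2.8) + f(3.2) + ...].
Sum ≈ 7.2273.

7.2273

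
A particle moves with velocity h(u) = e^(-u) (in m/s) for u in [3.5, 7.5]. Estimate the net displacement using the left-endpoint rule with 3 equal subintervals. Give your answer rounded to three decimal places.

Δu = (7.5 − 3.5)/3 = 4/3.
Left endpoints: 3.5, 29/6, 37/6.
h(3.5) ≈ 0.030, h(29/6) ≈ 0.008, h(37/6) ≈ 0.002.
Sum = Δu · [h(3.5) + h(29/6) + h(37/6)].
Sum ≈ 0.054.

0.054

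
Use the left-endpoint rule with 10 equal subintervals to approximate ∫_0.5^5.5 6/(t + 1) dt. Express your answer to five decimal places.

Δt = (5.5 − 0.5)/10 = 0.5.
Left endpoints: 0.5, 1, 1.5, 2, 2.5, 3, 3.5, 4, 4.5, 5.
f(0.5) = 4, f(1) = 3, f(1.5) = 2.4, f(2) = 2, f(2.5) = 12/7, f(3) = 1.5, f(3.5) = 4/3, f(4) = 1.2, f(4.5) = 12/11, f(5) = 1.
Sum = Δt · [f(0.5) + f(1) + f(1.5) + ...].
Sum ≈ 9.61926.

9.61926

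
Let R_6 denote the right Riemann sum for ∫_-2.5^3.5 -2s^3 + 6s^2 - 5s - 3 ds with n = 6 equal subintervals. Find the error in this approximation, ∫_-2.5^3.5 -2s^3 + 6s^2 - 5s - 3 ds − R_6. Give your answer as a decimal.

52.5

Exact integral: ∫_-2.5^3.5 f(s) ds = 28.5.
R_6 = -24.
Error = 28.5 − (-24) = 52.5.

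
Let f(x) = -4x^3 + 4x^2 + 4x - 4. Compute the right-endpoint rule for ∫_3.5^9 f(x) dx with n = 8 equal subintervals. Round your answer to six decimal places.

-6252.694336

Δx = (9 − 3.5)/8 = 0.6875.
Right endpoints: 4.1875, 4.875, 5.5625, 6.25, 6.9375, 7.625, 8.3125, 9.
f(4.1875) = -215883/1024, f(4.875) = -352.8671875, f(5.5625) = -559545/1024, f(6.25) = -799.3125, f(6.9375) = -1146175/1024, f(7.625) = -1514.2265625, f(8.3125) = -2039661/1024, f(9) = -2560.
Sum = Δx · [f(4.1875) + f(4.875) + f(5.5625) + ...].
Sum ≈ -6252.694336.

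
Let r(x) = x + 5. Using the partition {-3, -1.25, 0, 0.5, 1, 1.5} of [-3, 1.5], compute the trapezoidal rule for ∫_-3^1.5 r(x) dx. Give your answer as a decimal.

19.125

Subinterval widths: 1.75, 1.25, 0.5, 0.5, 0.5.
r(-3) = 2, r(-1.25) = 3.75, r(0) = 5, r(0.5) = 5.5, r(1) = 6, r(1.5) = 6.5.
On each subinterval the trapezoid contributes (Δx_i/2)·[r(x_{i-1}) + r(x_i)].
Sum = 19.125.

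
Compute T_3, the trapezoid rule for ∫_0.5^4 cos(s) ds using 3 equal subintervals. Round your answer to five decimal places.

Δs = (4 − 0.5)/3 = 7/6.
f(0.5) ≈ 0.87758, f(5/3) ≈ -0.09572, f(17/6) ≈ -0.95286, f(4) ≈ -0.65364.
T_3 = (Δs/2)·[f(s_0) + 2f(s_1) + 2f(s_2) + f(s_3)].
Sum ≈ -1.09272.

-1.09272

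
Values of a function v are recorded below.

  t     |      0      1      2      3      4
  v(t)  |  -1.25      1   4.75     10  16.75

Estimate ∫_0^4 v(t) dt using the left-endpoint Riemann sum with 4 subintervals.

14.5

Δt = 1.
Sum = 1·[(-1.25) + 1 + 4.75 + 10] = 14.5.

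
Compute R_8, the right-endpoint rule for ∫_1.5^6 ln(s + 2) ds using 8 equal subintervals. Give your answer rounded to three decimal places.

Δs = (6 − 1.5)/8 = 0.5625.
Right endpoints: 2.0625, 2.625, 3.1875, 3.75, 4.3125, 4.875, 5.4375, 6.
f(2.0625) ≈ 1.402, f(2.625) ≈ 1.531, f(3.1875) ≈ 1.646, f(3.75) ≈ 1.749, f(4.3125) ≈ 1.843, f(4.875) ≈ 1.928, f(5.4375) ≈ 2.007, f(6) ≈ 2.079.
Sum = Δs · [f(2.0625) + f(2.625) + f(3.1875) + ...].
Sum ≈ 7.979.

7.979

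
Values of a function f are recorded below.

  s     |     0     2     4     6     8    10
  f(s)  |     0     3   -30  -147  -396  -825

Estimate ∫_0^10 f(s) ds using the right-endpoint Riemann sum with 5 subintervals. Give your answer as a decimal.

Δs = 2.
Sum = 2·[3 + (-30) + (-147) + (-396) + (-825)] = -2790.

-2790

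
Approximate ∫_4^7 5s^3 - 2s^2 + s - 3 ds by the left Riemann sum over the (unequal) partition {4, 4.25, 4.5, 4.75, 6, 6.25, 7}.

Subinterval widths: 0.25, 0.25, 0.25, 1.25, 0.25, 0.75.
Left endpoints: 4, 4.25, 4.5, 4.75, 6, 6.25.
f(4) = 289, f(4.25) = 348.953125, f(4.5) = 416.625, f(4.75) = 492.484375, f(6) = 1011, f(6.25) = 1145.828125.
Sum = Σ Δs_i · f(s_i).
Sum = 1991.37109375.

1991.37109375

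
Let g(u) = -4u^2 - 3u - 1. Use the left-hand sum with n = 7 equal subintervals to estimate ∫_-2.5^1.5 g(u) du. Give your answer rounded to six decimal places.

Δu = (1.5 − (-2.5))/7 = 4/7.
Left endpoints: -2.5, -27/14, -19/14, -11/14, -3/14, 5/14, 13/14.
g(-2.5) = -18.5, g(-27/14) = -989/98, g(-19/14) = -421/98, g(-11/14) = -109/98, g(-3/14) = -53/98, g(5/14) = -253/98, g(13/14) = -709/98.
Sum = Δu · [g(-2.5) + g(-27/14) + g(-19/14) + ...].
Sum ≈ -25.346939.

-25.346939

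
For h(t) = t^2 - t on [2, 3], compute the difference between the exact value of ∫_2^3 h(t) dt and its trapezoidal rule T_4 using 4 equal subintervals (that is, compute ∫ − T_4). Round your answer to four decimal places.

-0.0104

Exact integral: ∫_2^3 h(t) dt ≈ 3.833333.
T_4 = 3.84375.
Error ≈ 3.833333 − 3.84375 ≈ -0.0104.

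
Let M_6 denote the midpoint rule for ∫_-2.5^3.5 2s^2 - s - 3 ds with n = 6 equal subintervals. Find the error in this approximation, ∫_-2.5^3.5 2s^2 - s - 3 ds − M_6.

Exact integral: ∫_-2.5^3.5 f(s) ds = 18.
M_6 = 17.
Error = 18 − 17 = 1.

1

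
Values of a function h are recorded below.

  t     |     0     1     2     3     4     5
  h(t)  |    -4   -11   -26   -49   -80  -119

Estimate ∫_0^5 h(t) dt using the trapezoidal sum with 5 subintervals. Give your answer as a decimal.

Δt = 1.
T_5 = (1/2)·[(-4) + 2·(-11) + 2·(-26) + 2·(-49) + 2·(-80) + (-119)] = -227.5.

-227.5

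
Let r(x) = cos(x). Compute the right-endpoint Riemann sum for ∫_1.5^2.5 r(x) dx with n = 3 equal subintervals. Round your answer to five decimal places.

-0.54063

Δx = (2.5 − 1.5)/3 = 1/3.
Right endpoints: 11/6, 13/6, 2.5.
r(11/6) ≈ -0.25953, r(13/6) ≈ -0.56123, r(2.5) ≈ -0.80114.
Sum = Δx · [r(11/6) + r(13/6) + r(2.5)].
Sum ≈ -0.54063.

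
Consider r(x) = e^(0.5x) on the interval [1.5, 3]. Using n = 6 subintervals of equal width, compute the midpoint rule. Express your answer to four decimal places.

Δx = (3 − 1.5)/6 = 0.25.
Midpoints: 1.625, 1.875, 2.125, 2.375, 2.625, 2.875.
r(1.625) ≈ 2.2535, r(1.875) ≈ 2.5536, r(2.125) ≈ 2.8936, r(2.375) ≈ 3.2789, r(2.625) ≈ 3.7155, r(2.875) ≈ 4.2102.
Sum = Δx · [r(1.625) + r(1.875) + r(2.125) + ...].
Sum ≈ 4.7263.

4.7263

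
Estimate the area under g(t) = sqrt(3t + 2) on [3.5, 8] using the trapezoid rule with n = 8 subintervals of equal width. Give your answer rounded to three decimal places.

19.637

Δt = (8 − 3.5)/8 = 0.5625.
g(3.5) ≈ 3.536, g(4.0625) ≈ 3.767, g(4.625) ≈ 3.984, g(5.1875) ≈ 4.191, g(5.75) ≈ 4.387, g(6.3125) ≈ 4.576, g(6.875) ≈ 4.757, g(7.4375) ≈ 4.931, g(8) ≈ 5.099.
T_8 = (Δt/2)·[g(t_0) + 2g(t_1) + ... + 2g(t_{7}) + g(t_8)].
Sum ≈ 19.637.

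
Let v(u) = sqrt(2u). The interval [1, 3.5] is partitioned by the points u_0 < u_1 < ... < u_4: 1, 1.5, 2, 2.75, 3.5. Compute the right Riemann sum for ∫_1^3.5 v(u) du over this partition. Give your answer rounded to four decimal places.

5.6092

Subinterval widths: 0.5, 0.5, 0.75, 0.75.
Right endpoints: 1.5, 2, 2.75, 3.5.
v(1.5) ≈ 1.7321, v(2) ≈ 2.0000, v(2.75) ≈ 2.3452, v(3.5) ≈ 2.6458.
Sum = Σ Δu_i · v(u_i).
Sum ≈ 5.6092.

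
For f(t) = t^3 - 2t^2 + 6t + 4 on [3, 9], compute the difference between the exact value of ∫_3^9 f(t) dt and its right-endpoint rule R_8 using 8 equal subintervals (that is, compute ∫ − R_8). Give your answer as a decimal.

Exact integral: ∫_3^9 f(t) dt = 1392.
R_8 = 1623.75.
Error = 1392 − 1623.75 = -231.75.

-231.75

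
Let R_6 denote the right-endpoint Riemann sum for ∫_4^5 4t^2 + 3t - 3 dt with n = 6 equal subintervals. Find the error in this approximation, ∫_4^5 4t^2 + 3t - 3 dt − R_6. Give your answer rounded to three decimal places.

Exact integral: ∫_4^5 f(t) dt ≈ 91.83333.
R_6 ≈ 95.10185.
Error ≈ 91.83333 − 95.10185 ≈ -3.269.

-3.269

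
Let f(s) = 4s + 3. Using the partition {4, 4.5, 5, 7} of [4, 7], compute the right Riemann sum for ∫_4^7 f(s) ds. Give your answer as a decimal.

Subinterval widths: 0.5, 0.5, 2.
Right endpoints: 4.5, 5, 7.
f(4.5) = 21, f(5) = 23, f(7) = 31.
Sum = Σ Δs_i · f(s_i).
Sum = 84.

84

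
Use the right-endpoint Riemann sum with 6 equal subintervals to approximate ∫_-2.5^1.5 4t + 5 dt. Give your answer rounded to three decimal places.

Δt = (1.5 − (-2.5))/6 = 2/3.
Right endpoints: -11/6, -7/6, -0.5, 1/6, 5/6, 1.5.
f(-11/6) = -7/3, f(-7/6) = 1/3, f(-0.5) = 3, f(1/6) = 17/3, f(5/6) = 25/3, f(1.5) = 11.
Sum = Δt · [f(-11/6) + f(-7/6) + f(-0.5) + ...].
Sum ≈ 17.333.

17.333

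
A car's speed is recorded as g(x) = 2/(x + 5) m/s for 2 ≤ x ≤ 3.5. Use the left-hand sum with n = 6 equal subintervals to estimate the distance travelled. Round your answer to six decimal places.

0.394683

Δx = (3.5 − 2)/6 = 0.25.
Left endpoints: 2, 2.25, 2.5, 2.75, 3, 3.25.
g(2) = 2/7, g(2.25) = 8/29, g(2.5) = 4/15, g(2.75) = 8/31, g(3) = 0.25, g(3.25) = 8/33.
Sum = Δx · [g(2) + g(2.25) + g(2.5) + ...].
Sum ≈ 0.394683.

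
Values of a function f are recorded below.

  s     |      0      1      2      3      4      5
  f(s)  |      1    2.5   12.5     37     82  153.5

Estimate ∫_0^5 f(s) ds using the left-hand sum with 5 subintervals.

Δs = 1.
Sum = 1·[1 + 2.5 + 12.5 + 37 + 82] = 135.

135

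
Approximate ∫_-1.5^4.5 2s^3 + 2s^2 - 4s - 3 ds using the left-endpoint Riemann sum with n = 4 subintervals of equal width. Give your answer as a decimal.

Δs = (4.5 − (-1.5))/4 = 1.5.
Left endpoints: -1.5, 0, 1.5, 3.
f(-1.5) = 0.75, f(0) = -3, f(1.5) = 2.25, f(3) = 57.
Sum = Δs · [f(-1.5) + f(0) + f(1.5) + f(3)].
Sum = 85.5.

85.5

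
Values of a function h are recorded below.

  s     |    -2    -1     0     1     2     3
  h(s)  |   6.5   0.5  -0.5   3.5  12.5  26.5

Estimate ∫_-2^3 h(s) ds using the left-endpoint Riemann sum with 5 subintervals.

22.5

Δs = 1.
Sum = 1·[6.5 + 0.5 + (-0.5) + 3.5 + 12.5] = 22.5.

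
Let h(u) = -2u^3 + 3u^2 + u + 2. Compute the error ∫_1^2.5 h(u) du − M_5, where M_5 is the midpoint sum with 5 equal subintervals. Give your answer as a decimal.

Exact integral: ∫_1^2.5 h(u) du = 1.21875.
M_5 = 1.303125.
Error = 1.21875 − 1.303125 = -0.084375.

-0.084375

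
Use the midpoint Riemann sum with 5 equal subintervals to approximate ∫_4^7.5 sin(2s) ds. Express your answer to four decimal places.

Δs = (7.5 − 4)/5 = 0.7.
Midpoints: 4.35, 5.05, 5.75, 6.45, 7.15.
f(4.35) ≈ 0.6630, f(5.05) ≈ -0.6251, f(5.75) ≈ -0.8755, f(6.45) ≈ 0.3275, f(7.15) ≈ 0.9868.
Sum = Δs · [f(4.35) + f(5.05) + f(5.75) + f(6.45) + f(7.15)].
Sum ≈ 0.3337.

0.3337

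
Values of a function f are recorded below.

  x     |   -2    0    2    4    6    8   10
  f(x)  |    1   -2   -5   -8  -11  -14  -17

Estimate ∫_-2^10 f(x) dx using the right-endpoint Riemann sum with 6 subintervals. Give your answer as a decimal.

Δx = 2.
Sum = 2·[(-2) + (-5) + (-8) + (-11) + (-14) + (-17)] = -114.

-114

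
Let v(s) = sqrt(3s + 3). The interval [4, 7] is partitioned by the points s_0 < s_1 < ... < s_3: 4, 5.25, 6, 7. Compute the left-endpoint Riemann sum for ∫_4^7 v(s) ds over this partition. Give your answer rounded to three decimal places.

Subinterval widths: 1.25, 0.75, 1.
Left endpoints: 4, 5.25, 6.
v(4) ≈ 3.873, v(5.25) ≈ 4.330, v(6) ≈ 4.583.
Sum = Σ Δs_i · v(s_i).
Sum ≈ 12.671.

12.671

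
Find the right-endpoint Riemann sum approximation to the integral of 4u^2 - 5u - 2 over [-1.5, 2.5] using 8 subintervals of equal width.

Δu = (2.5 − (-1.5))/8 = 0.5.
Right endpoints: -1, -0.5, 0, 0.5, 1, 1.5, 2, 2.5.
f(-1) = 7, f(-0.5) = 1.5, f(0) = -2, f(0.5) = -3.5, f(1) = -3, f(1.5) = -0.5, f(2) = 4, f(2.5) = 10.5.
Sum = Δu · [f(-1) + f(-0.5) + f(0) + ...].
Sum = 7.

7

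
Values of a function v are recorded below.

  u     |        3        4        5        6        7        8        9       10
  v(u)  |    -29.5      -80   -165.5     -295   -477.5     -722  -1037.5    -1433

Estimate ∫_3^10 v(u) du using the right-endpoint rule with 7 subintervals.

Δu = 1.
Sum = 1·[(-80) + (-165.5) + (-295) + (-477.5) + (-722) + (-1037.5) + (-1433)] = -4210.5.

-4210.5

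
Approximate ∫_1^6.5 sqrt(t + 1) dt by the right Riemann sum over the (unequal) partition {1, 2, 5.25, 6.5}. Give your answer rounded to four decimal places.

Subinterval widths: 1, 3.25, 1.25.
Right endpoints: 2, 5.25, 6.5.
f(2) ≈ 1.7321, f(5.25) ≈ 2.5000, f(6.5) ≈ 2.7386.
Sum = Σ Δt_i · f(t_i).
Sum ≈ 13.2803.

13.2803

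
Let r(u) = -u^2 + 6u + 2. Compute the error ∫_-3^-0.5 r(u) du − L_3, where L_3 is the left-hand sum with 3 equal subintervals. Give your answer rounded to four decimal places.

10.1852

Exact integral: ∫_-3^-0.5 r(u) du ≈ -30.208333.
L_3 ≈ -40.393519.
Error ≈ -30.208333 − (-40.393519) ≈ 10.1852.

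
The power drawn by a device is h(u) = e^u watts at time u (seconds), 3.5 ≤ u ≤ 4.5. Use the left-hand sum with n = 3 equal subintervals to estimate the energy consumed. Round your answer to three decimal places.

47.944

Δu = (4.5 − 3.5)/3 = 1/3.
Left endpoints: 3.5, 23/6, 25/6.
h(3.5) ≈ 33.115, h(23/6) ≈ 46.216, h(25/6) ≈ 64.500.
Sum = Δu · [h(3.5) + h(23/6) + h(25/6)].
Sum ≈ 47.944.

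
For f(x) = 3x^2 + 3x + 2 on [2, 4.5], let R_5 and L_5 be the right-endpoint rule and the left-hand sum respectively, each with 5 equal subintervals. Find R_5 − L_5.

R_5 = 126.875.
L_5 = 98.75.
R_5 − L_5 = 28.125.

28.125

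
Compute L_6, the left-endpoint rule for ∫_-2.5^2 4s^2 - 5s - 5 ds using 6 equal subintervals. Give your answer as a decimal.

28.125

Δs = (2 − (-2.5))/6 = 0.75.
Left endpoints: -2.5, -1.75, -1, -0.25, 0.5, 1.25.
f(-2.5) = 32.5, f(-1.75) = 16, f(-1) = 4, f(-0.25) = -3.5, f(0.5) = -6.5, f(1.25) = -5.
Sum = Δs · [f(-2.5) + f(-1.75) + f(-1) + ...].
Sum = 28.125.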